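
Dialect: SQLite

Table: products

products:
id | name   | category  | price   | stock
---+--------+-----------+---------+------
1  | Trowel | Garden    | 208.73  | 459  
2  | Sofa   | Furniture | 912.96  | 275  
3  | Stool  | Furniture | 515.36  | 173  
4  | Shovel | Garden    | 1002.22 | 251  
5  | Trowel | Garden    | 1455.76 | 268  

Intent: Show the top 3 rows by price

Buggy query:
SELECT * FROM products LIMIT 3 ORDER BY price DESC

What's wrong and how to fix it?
Bug: ORDER BY cannot follow LIMIT; LIMIT is the final clause

Fix: Swap the clauses: ORDER BY first, then LIMIT

Corrected query:
SELECT * FROM products ORDER BY price DESC LIMIT 3

Result:
id | name   | category  | price   | stock
---+--------+-----------+---------+------
5  | Trowel | Garden    | 1455.76 | 268  
4  | Shovel | Garden    | 1002.22 | 251  
2  | Sofa   | Furniture | 912.96  | 275  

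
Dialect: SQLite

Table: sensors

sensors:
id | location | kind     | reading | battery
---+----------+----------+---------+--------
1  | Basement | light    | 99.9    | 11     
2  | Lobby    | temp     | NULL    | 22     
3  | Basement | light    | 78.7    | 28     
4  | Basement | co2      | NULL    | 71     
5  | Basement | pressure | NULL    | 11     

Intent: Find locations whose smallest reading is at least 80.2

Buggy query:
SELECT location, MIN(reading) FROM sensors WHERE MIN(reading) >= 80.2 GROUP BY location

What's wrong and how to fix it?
Bug: MIN() in WHERE is a misuse of aggregate

Fix: Replace WHERE with HAVING after the GROUP BY

Corrected query:
SELECT location, MIN(reading) FROM sensors GROUP BY location HAVING MIN(reading) >= 80.2

Result:
(no rows)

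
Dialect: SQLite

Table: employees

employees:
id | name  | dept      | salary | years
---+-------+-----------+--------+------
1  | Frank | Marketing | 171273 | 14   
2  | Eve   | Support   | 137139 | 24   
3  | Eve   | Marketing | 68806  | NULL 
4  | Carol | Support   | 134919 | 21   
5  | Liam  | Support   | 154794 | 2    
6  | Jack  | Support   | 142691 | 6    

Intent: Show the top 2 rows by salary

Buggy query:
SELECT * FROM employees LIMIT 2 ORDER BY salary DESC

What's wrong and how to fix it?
Bug: LIMIT must come after ORDER BY

Fix: Swap the clauses: ORDER BY first, then LIMIT

Corrected query:
SELECT * FROM employees ORDER BY salary DESC LIMIT 2

Result:
id | name  | dept      | salary | years
---+-------+-----------+--------+------
1  | Frank | Marketing | 171273 | 14   
5  | Liam  | Support   | 154794 | 2    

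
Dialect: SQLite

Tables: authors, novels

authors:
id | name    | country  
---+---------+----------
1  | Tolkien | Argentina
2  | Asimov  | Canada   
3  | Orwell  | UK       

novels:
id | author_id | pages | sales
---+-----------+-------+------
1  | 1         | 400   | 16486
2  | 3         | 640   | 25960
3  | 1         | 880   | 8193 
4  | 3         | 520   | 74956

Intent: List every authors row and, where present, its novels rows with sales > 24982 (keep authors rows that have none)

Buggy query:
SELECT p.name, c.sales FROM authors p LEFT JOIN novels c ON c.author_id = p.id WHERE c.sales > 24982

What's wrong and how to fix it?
Bug: Filtering c.sales in WHERE discards the NULL rows produced by LEFT JOIN, turning it into an inner join

Fix: Move the right-table condition into the ON clause so unmatched parents are kept

Corrected query:
SELECT p.name, c.sales FROM authors p LEFT JOIN novels c ON c.author_id = p.id AND c.sales > 24982

Result:
name    | sales
--------+------
Tolkien | NULL 
Asimov  | NULL 
Orwell  | 25960
Orwell  | 74956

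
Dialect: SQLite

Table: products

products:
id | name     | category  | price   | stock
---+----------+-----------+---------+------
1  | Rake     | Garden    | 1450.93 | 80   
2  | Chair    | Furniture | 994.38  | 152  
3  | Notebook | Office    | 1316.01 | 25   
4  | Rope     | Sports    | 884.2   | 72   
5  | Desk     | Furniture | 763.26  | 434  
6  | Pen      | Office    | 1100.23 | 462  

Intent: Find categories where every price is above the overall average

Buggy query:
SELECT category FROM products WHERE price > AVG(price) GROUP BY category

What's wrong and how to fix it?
Bug: WHERE evaluates per row before aggregation, so AVG() is unavailable

Fix: Compute the overall average in a scalar subquery and compare each group's MIN against it in HAVING

Corrected query:
SELECT category FROM products GROUP BY category HAVING MIN(price) > (SELECT AVG(price) FROM products)

Result:
category
--------
Garden  
Office  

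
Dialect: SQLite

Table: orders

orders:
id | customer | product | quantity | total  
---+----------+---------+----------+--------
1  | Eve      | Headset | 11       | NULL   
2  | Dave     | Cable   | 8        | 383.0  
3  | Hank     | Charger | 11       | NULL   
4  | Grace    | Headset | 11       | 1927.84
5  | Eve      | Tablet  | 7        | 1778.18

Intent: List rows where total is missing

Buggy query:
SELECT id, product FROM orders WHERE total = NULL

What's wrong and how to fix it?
Bug: '= NULL' is always unknown in SQL three-valued logic, so no rows match

Fix: Use IS NULL to test for NULL

Corrected query:
SELECT id, product FROM orders WHERE total IS NULL

Result:
id | product
---+--------
1  | Headset
3  | Charger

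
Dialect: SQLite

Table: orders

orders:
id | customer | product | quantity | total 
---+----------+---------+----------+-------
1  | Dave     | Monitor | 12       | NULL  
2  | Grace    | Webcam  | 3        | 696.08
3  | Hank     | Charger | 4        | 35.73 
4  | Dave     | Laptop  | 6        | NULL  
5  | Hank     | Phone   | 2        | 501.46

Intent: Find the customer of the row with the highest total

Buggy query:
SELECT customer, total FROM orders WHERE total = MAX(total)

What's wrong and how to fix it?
Bug: WHERE is evaluated per row; an aggregate over the whole table isn't defined there

Fix: Use a subquery: WHERE total = (SELECT MAX(total) FROM orders)

Corrected query:
SELECT customer, total FROM orders WHERE total = (SELECT MAX(total) FROM orders)

Result:
customer | total 
---------+-------
Grace    | 696.08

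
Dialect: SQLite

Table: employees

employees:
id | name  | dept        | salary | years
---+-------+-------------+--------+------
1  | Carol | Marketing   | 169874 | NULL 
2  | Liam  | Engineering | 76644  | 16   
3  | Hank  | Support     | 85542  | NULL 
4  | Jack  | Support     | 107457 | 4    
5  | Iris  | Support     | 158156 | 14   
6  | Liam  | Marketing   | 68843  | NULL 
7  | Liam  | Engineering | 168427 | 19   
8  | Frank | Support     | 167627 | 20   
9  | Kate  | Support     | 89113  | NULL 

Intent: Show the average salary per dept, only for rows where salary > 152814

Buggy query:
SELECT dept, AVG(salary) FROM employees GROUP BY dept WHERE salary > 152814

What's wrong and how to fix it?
Bug: WHERE cannot follow GROUP BY

Fix: Move the WHERE clause before GROUP BY

Corrected query:
SELECT dept, AVG(salary) FROM employees WHERE salary > 152814 GROUP BY dept

Result:
dept        | AVG(salary)
------------+------------
Engineering | 168427     
Marketing   | 169874     
Support     | 162891.5   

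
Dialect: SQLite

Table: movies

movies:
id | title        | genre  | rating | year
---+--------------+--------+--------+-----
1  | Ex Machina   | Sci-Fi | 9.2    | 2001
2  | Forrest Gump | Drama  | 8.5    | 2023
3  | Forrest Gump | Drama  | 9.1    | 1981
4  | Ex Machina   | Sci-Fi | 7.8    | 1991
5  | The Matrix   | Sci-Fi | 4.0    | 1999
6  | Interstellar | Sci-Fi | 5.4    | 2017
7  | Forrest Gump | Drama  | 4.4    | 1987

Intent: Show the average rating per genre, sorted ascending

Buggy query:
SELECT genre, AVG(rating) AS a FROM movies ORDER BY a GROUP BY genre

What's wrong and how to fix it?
Bug: GROUP BY must precede ORDER BY

Fix: Reorder: SELECT … FROM … GROUP BY … ORDER BY …

Corrected query:
SELECT genre, AVG(rating) AS a FROM movies GROUP BY genre ORDER BY a

Result:
genre  | a       
-------+---------
Sci-Fi | 6.6     
Drama  | 7.333333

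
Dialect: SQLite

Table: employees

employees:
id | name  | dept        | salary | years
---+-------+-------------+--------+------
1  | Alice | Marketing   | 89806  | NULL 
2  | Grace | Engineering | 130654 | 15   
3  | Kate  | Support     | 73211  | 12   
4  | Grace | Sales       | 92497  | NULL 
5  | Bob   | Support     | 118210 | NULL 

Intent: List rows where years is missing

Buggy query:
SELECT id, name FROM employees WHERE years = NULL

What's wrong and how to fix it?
Bug: '= NULL' is always unknown in SQL three-valued logic, so no rows match

Fix: Replace '= NULL' with 'IS NULL'

Corrected query:
SELECT id, name FROM employees WHERE years IS NULL

Result:
id | name 
---+------
1  | Alice
4  | Grace
5  | Bob  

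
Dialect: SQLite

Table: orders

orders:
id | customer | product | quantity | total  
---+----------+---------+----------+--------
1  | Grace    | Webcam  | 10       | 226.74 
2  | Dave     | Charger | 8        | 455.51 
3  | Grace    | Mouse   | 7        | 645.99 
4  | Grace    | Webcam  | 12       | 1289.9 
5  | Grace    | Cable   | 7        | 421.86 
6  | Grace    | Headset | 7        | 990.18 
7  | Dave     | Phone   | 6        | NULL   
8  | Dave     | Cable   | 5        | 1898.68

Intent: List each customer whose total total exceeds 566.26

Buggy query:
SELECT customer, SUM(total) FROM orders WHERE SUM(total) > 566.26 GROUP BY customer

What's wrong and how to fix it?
Bug: WHERE runs before GROUP BY, so aggregates aren't available there

Fix: Move the aggregate condition to a HAVING clause

Corrected query:
SELECT customer, SUM(total) FROM orders GROUP BY customer HAVING SUM(total) > 566.26

Result:
customer | SUM(total)
---------+-----------
Dave     | 2354.19   
Grace    | 3574.67   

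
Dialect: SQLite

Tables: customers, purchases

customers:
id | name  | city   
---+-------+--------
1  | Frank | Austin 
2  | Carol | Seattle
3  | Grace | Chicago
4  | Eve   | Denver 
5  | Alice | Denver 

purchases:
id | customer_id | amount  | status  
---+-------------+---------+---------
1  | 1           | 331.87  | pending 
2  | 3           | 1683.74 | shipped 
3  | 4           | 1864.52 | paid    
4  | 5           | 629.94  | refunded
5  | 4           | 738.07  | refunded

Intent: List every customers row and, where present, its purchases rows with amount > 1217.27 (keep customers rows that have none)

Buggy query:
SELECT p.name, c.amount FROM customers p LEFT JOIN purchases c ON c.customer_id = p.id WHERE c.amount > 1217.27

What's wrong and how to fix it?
Bug: A WHERE condition on the right-hand table after LEFT JOIN drops unmatched parents

Fix: Move the right-table condition into the ON clause so unmatched parents are kept

Corrected query:
SELECT p.name, c.amount FROM customers p LEFT JOIN purchases c ON c.customer_id = p.id AND c.amount > 1217.27

Result:
name  | amount 
------+--------
Frank | NULL   
Carol | NULL   
Grace | 1683.74
Eve   | 1864.52
Alice | NULL   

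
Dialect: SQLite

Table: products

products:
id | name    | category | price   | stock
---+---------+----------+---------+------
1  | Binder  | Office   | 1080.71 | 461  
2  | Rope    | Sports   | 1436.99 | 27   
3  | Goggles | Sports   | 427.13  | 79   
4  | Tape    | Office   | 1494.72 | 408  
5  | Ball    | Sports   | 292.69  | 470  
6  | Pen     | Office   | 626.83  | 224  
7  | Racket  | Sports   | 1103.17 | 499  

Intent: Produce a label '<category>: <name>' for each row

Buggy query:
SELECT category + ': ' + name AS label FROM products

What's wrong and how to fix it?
Bug: '+' is numeric addition; on text columns SQLite converts them to 0 instead of concatenating

Fix: Replace + with || to concatenate text

Corrected query:
SELECT category || ': ' || name AS label FROM products

Result:
label          
---------------
Office: Binder 
Sports: Rope   
Sports: Goggles
Office: Tape   
Sports: Ball   
Office: Pen    
Sports: Racket 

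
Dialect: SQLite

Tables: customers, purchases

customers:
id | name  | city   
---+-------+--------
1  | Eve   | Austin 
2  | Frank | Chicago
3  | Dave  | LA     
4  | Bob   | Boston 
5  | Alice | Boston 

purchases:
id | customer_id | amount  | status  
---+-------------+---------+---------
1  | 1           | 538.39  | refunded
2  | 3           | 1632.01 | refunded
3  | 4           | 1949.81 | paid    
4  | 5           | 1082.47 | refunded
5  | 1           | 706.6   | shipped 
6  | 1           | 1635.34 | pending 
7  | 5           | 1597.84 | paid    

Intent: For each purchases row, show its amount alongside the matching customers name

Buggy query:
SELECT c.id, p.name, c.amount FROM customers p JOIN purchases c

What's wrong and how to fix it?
Bug: JOIN with no ON clause produces a cartesian product; every purchases row pairs with every customers row

Fix: Add ON c.customer_id = p.id to the JOIN

Corrected query:
SELECT c.id, p.name, c.amount FROM customers p JOIN purchases c ON c.customer_id = p.id

Result:
id | name  | amount 
---+-------+--------
1  | Eve   | 538.39 
2  | Dave  | 1632.01
3  | Bob   | 1949.81
4  | Alice | 1082.47
5  | Eve   | 706.6  
6  | Eve   | 1635.34
7  | Alice | 1597.84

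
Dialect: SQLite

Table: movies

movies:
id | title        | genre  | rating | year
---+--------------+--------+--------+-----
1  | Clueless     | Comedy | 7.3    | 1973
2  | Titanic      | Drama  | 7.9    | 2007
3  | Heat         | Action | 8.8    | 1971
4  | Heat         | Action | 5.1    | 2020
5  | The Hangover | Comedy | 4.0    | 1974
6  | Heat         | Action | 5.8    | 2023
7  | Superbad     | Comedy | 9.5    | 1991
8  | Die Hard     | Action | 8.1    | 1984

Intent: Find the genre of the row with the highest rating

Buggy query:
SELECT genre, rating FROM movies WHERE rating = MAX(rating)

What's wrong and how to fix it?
Bug: WHERE is evaluated per row; an aggregate over the whole table isn't defined there

Fix: Wrap MAX in a scalar subquery so WHERE compares against a single value

Corrected query:
SELECT genre, rating FROM movies WHERE rating = (SELECT MAX(rating) FROM movies)

Result:
genre  | rating
-------+-------
Comedy | 9.5   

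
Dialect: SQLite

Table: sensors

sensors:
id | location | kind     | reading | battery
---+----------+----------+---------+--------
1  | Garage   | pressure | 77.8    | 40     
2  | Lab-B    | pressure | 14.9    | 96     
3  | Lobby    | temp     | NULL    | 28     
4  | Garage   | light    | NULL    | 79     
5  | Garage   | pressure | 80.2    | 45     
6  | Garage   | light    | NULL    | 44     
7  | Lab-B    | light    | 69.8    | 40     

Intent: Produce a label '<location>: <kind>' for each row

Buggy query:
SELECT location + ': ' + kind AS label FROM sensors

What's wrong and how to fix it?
Bug: '+' is numeric addition; on text columns SQLite converts them to 0 instead of concatenating

Fix: Use the || operator for string concatenation

Corrected query:
SELECT location || ': ' || kind AS label FROM sensors

Result:
label           
----------------
Garage: pressure
Lab-B: pressure 
Lobby: temp     
Garage: light   
Garage: pressure
Garage: light   
Lab-B: light    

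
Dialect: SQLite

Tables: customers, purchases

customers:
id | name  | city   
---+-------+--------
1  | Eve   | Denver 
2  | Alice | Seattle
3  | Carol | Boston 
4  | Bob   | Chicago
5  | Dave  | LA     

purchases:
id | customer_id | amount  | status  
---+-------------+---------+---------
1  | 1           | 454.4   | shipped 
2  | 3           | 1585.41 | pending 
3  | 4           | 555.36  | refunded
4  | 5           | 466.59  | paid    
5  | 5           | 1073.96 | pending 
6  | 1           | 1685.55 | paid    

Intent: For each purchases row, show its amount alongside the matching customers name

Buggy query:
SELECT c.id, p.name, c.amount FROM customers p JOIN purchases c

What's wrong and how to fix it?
Bug: JOIN with no ON clause produces a cartesian product; every purchases row pairs with every customers row

Fix: Specify the join condition linking the foreign key to the parent id

Corrected query:
SELECT c.id, p.name, c.amount FROM customers p JOIN purchases c ON c.customer_id = p.id

Result:
id | name  | amount 
---+-------+--------
1  | Eve   | 454.4  
2  | Carol | 1585.41
3  | Bob   | 555.36 
4  | Dave  | 466.59 
5  | Dave  | 1073.96
6  | Eve   | 1685.55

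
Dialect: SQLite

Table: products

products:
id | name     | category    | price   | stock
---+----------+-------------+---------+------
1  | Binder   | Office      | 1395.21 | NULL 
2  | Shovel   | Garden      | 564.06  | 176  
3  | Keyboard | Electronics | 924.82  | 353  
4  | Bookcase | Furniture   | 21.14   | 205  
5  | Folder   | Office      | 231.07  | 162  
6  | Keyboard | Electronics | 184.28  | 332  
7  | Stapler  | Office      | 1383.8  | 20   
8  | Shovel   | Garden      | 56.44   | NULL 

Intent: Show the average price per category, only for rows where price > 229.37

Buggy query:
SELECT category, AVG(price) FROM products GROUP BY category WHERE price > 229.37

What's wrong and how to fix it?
Bug: WHERE cannot follow GROUP BY

Fix: Place WHERE between FROM and GROUP BY

Corrected query:
SELECT category, AVG(price) FROM products WHERE price > 229.37 GROUP BY category

Result:
category    | AVG(price)
------------+-----------
Electronics | 924.82    
Garden      | 564.06    
Office      | 1003.36   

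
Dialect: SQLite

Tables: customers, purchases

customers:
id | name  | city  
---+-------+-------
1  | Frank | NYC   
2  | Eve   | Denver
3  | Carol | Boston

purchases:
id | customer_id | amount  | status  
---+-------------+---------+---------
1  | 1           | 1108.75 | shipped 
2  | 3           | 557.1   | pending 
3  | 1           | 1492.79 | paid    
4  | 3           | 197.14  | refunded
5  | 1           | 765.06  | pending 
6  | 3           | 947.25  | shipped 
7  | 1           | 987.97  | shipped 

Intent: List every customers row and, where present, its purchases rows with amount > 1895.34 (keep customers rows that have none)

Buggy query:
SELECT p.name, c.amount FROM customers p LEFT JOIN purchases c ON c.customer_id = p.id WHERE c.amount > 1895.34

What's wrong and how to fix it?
Bug: Filtering c.amount in WHERE discards the NULL rows produced by LEFT JOIN, turning it into an inner join

Fix: Move the right-table condition into the ON clause so unmatched parents are kept

Corrected query:
SELECT p.name, c.amount FROM customers p LEFT JOIN purchases c ON c.customer_id = p.id AND c.amount > 1895.34

Result:
name  | amount
------+-------
Frank | NULL  
Eve   | NULL  
Carol | NULL  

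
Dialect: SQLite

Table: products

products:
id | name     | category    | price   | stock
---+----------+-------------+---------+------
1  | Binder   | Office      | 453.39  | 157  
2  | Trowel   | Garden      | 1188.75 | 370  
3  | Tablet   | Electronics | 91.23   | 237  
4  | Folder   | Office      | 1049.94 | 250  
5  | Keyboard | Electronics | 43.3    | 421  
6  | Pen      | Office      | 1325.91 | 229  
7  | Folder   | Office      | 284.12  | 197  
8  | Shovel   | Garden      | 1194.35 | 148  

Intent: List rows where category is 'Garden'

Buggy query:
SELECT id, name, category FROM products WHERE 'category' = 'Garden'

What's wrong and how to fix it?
Bug: 'category' in single quotes is a string literal, not the column; the comparison is literal-vs-literal and never true

Fix: Reference the column as category without single quotes

Corrected query:
SELECT id, name, category FROM products WHERE category = 'Garden'

Result:
id | name   | category
---+--------+---------
2  | Trowel | Garden  
8  | Shovel | Garden  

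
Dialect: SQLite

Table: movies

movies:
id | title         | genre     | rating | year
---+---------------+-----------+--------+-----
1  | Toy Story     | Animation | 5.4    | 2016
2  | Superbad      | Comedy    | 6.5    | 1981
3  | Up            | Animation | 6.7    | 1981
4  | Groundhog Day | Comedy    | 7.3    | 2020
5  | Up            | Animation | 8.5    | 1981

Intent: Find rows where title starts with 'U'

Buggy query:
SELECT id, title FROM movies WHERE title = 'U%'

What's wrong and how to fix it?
Bug: Wildcards only work with LIKE; '=' treats '%' as a literal character

Fix: Use LIKE for wildcard pattern matching

Corrected query:
SELECT id, title FROM movies WHERE title LIKE 'U%'

Result:
id | title
---+------
3  | Up   
5  | Up   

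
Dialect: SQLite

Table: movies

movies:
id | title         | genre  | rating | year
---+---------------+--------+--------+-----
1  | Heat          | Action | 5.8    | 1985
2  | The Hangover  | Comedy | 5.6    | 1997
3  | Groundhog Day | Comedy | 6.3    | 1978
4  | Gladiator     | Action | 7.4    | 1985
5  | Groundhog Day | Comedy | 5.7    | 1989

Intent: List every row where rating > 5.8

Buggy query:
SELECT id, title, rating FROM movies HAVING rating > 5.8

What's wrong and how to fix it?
Bug: HAVING filters the output of aggregation, but this query has no GROUP BY and no aggregate functions, so SQLite rejects it (HAVING clause on a non-aggregate query); the condition here is per row

Fix: Use WHERE for row-level filtering

Corrected query:
SELECT id, title, rating FROM movies WHERE rating > 5.8

Result:
id | title         | rating
---+---------------+-------
3  | Groundhog Day | 6.3   
4  | Gladiator     | 7.4   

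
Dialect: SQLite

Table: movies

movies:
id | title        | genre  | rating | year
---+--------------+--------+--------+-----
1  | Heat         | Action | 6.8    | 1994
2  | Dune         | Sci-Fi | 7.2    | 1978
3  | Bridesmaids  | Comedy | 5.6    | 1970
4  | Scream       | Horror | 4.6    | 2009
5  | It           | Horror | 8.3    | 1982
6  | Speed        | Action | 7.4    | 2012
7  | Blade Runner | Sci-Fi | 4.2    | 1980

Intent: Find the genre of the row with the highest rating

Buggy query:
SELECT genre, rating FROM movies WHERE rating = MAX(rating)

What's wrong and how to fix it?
Bug: MAX(rating) is an aggregate and cannot be used directly in WHERE

Fix: Use a subquery: WHERE rating = (SELECT MAX(rating) FROM movies)

Corrected query:
SELECT genre, rating FROM movies WHERE rating = (SELECT MAX(rating) FROM movies)

Result:
genre  | rating
-------+-------
Horror | 8.3   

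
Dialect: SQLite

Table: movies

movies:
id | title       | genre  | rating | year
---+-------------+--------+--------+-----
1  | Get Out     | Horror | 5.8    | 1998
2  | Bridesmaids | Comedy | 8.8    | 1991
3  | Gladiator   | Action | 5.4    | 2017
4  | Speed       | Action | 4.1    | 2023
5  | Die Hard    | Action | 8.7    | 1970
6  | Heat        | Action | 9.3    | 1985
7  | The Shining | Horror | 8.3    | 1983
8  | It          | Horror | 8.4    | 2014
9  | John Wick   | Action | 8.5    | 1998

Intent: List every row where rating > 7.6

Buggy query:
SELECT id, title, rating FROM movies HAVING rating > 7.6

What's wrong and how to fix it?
Bug: HAVING filters the output of aggregation, but this query has no GROUP BY and no aggregate functions, so SQLite rejects it (HAVING clause on a non-aggregate query); the condition here is per row

Fix: Use WHERE for row-level filtering

Corrected query:
SELECT id, title, rating FROM movies WHERE rating > 7.6

Result:
id | title       | rating
---+-------------+-------
2  | Bridesmaids | 8.8   
5  | Die Hard    | 8.7   
6  | Heat        | 9.3   
7  | The Shining | 8.3   
8  | It          | 8.4   
9  | John Wick   | 8.5   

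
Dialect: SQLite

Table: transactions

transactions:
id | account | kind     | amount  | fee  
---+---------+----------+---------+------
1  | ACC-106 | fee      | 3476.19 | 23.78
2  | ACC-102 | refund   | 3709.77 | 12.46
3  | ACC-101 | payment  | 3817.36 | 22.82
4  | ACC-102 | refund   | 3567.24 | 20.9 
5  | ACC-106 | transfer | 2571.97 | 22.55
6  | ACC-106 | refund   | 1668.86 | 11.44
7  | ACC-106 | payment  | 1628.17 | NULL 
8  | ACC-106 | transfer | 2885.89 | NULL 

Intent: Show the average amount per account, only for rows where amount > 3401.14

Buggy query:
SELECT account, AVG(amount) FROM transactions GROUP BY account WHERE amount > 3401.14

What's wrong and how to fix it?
Bug: WHERE cannot follow GROUP BY

Fix: Place WHERE between FROM and GROUP BY

Corrected query:
SELECT account, AVG(amount) FROM transactions WHERE amount > 3401.14 GROUP BY account

Result:
account | AVG(amount)
--------+------------
ACC-101 | 3817.36    
ACC-102 | 3638.505   
ACC-106 | 3476.19    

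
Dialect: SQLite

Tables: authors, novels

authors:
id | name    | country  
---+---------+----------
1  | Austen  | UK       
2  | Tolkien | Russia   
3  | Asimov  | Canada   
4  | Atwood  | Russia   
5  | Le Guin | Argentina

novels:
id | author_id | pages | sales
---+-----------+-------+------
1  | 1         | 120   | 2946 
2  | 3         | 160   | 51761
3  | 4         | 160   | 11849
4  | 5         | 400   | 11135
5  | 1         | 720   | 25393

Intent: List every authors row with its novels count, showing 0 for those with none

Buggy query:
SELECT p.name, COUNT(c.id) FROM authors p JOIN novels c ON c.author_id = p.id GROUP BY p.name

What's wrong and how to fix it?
Bug: An inner join excludes parents with zero children

Fix: Switch to LEFT JOIN to retain unmatched parent rows

Corrected query:
SELECT p.name, COUNT(c.id) FROM authors p LEFT JOIN novels c ON c.author_id = p.id GROUP BY p.name

Result:
name    | COUNT(c.id)
--------+------------
Asimov  | 1          
Atwood  | 1          
Austen  | 2          
Le Guin | 1          
Tolkien | 0          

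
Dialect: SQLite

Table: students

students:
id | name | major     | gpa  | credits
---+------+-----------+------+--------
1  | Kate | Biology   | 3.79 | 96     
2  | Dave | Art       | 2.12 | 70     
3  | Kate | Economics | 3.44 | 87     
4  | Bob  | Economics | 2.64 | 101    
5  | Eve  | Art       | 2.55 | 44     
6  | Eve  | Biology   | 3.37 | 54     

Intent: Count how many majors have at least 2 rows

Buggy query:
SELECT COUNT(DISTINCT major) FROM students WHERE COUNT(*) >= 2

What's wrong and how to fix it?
Bug: WHERE filters individual rows, not groups, so a group-level COUNT is invalid there

Fix: Group first with HAVING COUNT(*) >= 2, then COUNT the resulting groups

Corrected query:
SELECT COUNT(*) FROM (SELECT major FROM students GROUP BY major HAVING COUNT(*) >= 2)

Result:
COUNT(*)
--------
3       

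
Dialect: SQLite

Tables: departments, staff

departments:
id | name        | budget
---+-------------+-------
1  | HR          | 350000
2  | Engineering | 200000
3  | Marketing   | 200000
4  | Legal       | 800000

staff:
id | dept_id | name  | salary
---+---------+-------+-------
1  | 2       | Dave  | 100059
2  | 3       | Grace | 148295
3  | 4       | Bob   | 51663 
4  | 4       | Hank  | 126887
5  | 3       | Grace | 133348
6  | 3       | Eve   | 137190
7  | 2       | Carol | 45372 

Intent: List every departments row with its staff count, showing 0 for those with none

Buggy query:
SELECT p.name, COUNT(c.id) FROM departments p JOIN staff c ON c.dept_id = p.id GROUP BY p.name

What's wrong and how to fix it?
Bug: An inner join excludes parents with zero children

Fix: Switch to LEFT JOIN to retain unmatched parent rows

Corrected query:
SELECT p.name, COUNT(c.id) FROM departments p LEFT JOIN staff c ON c.dept_id = p.id GROUP BY p.name

Result:
name        | COUNT(c.id)
------------+------------
Engineering | 2          
HR          | 0          
Legal       | 2          
Marketing   | 3          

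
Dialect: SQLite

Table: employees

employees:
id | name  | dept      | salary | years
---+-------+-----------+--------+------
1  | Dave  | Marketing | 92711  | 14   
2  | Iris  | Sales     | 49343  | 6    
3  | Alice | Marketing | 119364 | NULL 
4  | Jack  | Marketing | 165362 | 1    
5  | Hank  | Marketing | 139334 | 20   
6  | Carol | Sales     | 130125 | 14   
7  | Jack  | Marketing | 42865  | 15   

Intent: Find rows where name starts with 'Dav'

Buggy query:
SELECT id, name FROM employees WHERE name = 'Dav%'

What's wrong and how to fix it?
Bug: '=' compares the literal string including the % character; pattern matching needs LIKE

Fix: Use LIKE for wildcard pattern matching

Corrected query:
SELECT id, name FROM employees WHERE name LIKE 'Dav%'

Result:
id | name
---+-----
1  | Dave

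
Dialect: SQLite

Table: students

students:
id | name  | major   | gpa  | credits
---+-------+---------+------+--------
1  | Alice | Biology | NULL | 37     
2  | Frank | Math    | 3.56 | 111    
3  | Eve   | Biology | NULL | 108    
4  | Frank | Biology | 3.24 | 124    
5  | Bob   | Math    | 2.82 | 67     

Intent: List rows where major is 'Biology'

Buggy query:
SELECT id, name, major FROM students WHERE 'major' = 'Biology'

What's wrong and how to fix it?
Bug: Single quotes denote string literals in SQL; the column name is being compared as a constant string

Fix: Reference the column as major without single quotes

Corrected query:
SELECT id, name, major FROM students WHERE major = 'Biology'

Result:
id | name  | major  
---+-------+--------
1  | Alice | Biology
3  | Eve   | Biology
4  | Frank | Biology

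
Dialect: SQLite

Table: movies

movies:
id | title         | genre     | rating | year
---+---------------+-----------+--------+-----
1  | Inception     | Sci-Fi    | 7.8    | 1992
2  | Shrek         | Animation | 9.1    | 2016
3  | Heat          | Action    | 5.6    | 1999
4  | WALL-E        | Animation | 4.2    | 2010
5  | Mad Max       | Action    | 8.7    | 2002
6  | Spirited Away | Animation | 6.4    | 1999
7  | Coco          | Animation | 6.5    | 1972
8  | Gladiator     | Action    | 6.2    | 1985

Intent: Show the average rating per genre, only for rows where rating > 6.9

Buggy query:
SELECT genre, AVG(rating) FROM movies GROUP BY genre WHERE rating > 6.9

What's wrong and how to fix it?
Bug: Row-level WHERE must come before GROUP BY in the clause order

Fix: Move the WHERE clause before GROUP BY

Corrected query:
SELECT genre, AVG(rating) FROM movies WHERE rating > 6.9 GROUP BY genre

Result:
genre     | AVG(rating)
----------+------------
Action    | 8.7        
Animation | 9.1        
Sci-Fi    | 7.8        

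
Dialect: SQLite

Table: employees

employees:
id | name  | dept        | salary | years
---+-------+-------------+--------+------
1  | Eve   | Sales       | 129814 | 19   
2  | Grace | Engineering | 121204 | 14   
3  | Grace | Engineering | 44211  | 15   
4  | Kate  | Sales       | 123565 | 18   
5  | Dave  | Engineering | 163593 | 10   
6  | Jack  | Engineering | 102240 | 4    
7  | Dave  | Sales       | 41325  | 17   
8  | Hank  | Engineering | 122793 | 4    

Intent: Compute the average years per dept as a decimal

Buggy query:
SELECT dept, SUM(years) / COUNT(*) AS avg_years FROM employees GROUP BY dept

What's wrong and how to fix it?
Bug: Both operands are integers, so '/' performs integer division and truncates

Fix: Cast one side to REAL so the division keeps the fractional part

Corrected query:
SELECT dept, SUM(years) * 1.0 / COUNT(*) AS avg_years FROM employees GROUP BY dept

Result:
dept        | avg_years
------------+----------
Engineering | 9.4      
Sales       | 18       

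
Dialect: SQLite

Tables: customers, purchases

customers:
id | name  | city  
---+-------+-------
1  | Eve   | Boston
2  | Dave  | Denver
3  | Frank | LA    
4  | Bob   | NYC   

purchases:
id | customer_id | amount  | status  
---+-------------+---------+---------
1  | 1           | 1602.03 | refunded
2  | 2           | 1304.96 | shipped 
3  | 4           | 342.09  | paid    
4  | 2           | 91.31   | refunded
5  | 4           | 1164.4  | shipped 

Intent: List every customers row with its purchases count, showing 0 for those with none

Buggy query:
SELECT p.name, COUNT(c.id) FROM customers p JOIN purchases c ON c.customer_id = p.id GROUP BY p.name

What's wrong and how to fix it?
Bug: INNER JOIN drops customers rows that have no matching purchases rows

Fix: Use LEFT JOIN so parents without children still appear (COUNT(c.id) gives 0)

Corrected query:
SELECT p.name, COUNT(c.id) FROM customers p LEFT JOIN purchases c ON c.customer_id = p.id GROUP BY p.name

Result:
name  | COUNT(c.id)
------+------------
Bob   | 2          
Dave  | 2          
Eve   | 1          
Frank | 0          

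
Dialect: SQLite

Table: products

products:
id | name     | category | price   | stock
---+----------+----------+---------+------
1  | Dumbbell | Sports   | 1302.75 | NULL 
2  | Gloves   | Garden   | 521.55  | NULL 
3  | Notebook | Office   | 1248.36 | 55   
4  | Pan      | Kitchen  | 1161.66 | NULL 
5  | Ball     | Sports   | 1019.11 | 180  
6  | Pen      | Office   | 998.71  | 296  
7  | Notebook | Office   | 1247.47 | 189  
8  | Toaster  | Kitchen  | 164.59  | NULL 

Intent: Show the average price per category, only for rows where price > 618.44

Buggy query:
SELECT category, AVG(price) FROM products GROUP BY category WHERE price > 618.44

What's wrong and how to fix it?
Bug: Row-level WHERE must come before GROUP BY in the clause order

Fix: Move the WHERE clause before GROUP BY

Corrected query:
SELECT category, AVG(price) FROM products WHERE price > 618.44 GROUP BY category

Result:
category | AVG(price) 
---------+------------
Kitchen  | 1161.66    
Office   | 1164.846667
Sports   | 1160.93    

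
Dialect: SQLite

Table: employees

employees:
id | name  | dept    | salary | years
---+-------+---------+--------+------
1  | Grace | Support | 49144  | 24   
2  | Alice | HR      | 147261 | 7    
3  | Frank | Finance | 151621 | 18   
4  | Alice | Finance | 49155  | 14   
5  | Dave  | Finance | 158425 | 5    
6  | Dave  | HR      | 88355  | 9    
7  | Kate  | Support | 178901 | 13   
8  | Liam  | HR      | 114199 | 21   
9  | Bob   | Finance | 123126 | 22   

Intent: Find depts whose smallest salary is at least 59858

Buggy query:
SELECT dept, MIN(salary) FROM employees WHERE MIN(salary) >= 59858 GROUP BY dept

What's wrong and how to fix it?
Bug: MIN() in WHERE is a misuse of aggregate

Fix: Use HAVING for the per-group MIN condition

Corrected query:
SELECT dept, MIN(salary) FROM employees GROUP BY dept HAVING MIN(salary) >= 59858

Result:
dept | MIN(salary)
-----+------------
HR   | 88355      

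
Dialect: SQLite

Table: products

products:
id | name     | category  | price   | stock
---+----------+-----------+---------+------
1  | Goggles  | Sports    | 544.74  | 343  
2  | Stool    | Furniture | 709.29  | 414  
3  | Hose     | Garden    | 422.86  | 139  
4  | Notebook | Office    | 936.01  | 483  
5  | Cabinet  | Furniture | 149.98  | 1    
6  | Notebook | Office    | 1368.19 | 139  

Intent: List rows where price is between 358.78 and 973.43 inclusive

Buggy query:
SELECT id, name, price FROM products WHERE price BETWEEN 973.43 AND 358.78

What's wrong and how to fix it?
Bug: The bounds are reversed; BETWEEN a AND b requires a <= b to match anything

Fix: Swap the bounds so the smaller value comes first

Corrected query:
SELECT id, name, price FROM products WHERE price BETWEEN 358.78 AND 973.43

Result:
id | name     | price 
---+----------+-------
1  | Goggles  | 544.74
2  | Stool    | 709.29
3  | Hose     | 422.86
4  | Notebook | 936.01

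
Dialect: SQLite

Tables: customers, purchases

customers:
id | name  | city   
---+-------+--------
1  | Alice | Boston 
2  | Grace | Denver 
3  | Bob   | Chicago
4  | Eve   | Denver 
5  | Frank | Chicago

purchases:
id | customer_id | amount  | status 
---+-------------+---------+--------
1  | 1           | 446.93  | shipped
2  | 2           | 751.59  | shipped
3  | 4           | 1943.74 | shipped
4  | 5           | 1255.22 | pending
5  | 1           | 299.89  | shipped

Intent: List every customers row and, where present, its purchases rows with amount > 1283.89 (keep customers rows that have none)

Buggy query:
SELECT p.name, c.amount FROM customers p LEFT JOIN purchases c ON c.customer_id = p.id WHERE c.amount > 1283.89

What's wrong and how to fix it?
Bug: A WHERE condition on the right-hand table after LEFT JOIN drops unmatched parents

Fix: Move the right-table condition into the ON clause so unmatched parents are kept

Corrected query:
SELECT p.name, c.amount FROM customers p LEFT JOIN purchases c ON c.customer_id = p.id AND c.amount > 1283.89

Result:
name  | amount 
------+--------
Alice | NULL   
Grace | NULL   
Bob   | NULL   
Eve   | 1943.74
Frank | NULL   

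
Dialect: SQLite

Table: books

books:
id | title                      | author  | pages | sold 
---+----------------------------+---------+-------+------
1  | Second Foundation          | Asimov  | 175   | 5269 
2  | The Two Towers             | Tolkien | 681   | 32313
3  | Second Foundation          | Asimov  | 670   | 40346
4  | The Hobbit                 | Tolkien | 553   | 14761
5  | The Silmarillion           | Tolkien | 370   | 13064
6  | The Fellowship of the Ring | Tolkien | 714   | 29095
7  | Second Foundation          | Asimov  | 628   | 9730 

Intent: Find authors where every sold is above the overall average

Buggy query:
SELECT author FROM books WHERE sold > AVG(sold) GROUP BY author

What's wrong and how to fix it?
Bug: AVG() is an aggregate; it can't sit directly in WHERE

Fix: Compute the overall average in a scalar subquery and compare each group's MIN against it in HAVING

Corrected query:
SELECT author FROM books GROUP BY author HAVING MIN(sold) > (SELECT AVG(sold) FROM books)

Result:
(no rows)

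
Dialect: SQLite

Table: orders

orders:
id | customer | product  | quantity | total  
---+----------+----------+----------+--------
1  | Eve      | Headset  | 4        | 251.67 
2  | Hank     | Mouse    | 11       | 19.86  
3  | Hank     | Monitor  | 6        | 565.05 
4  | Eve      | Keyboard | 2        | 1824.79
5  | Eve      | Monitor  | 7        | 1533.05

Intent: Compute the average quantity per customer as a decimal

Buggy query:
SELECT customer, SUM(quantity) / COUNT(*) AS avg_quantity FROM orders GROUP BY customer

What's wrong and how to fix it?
Bug: SUM(quantity) and COUNT(*) are both integers; the division truncates the fractional part

Fix: Cast one side to REAL so the division keeps the fractional part

Corrected query:
SELECT customer, SUM(quantity) * 1.0 / COUNT(*) AS avg_quantity FROM orders GROUP BY customer

Result:
customer | avg_quantity
---------+-------------
Eve      | 4.333333    
Hank     | 8.5         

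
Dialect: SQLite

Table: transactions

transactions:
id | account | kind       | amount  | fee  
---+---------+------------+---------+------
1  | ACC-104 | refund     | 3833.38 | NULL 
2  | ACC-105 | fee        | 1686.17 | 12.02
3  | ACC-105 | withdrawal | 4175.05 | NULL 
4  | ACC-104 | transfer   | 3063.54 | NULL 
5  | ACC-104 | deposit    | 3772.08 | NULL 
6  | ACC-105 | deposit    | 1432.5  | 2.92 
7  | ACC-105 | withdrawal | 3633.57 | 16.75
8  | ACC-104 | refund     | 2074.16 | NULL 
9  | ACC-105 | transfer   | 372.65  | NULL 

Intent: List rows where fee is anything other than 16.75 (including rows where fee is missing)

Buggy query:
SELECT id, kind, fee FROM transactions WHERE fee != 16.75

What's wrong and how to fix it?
Bug: 'fee != 16.75' is unknown when fee is NULL, so NULL rows are silently excluded

Fix: Add an explicit OR fee IS NULL to include the missing-value rows

Corrected query:
SELECT id, kind, fee FROM transactions WHERE fee != 16.75 OR fee IS NULL

Result:
id | kind       | fee  
---+------------+------
1  | refund     | NULL 
2  | fee        | 12.02
3  | withdrawal | NULL 
4  | transfer   | NULL 
5  | deposit    | NULL 
6  | deposit    | 2.92 
8  | refund     | NULL 
9  | transfer   | NULL 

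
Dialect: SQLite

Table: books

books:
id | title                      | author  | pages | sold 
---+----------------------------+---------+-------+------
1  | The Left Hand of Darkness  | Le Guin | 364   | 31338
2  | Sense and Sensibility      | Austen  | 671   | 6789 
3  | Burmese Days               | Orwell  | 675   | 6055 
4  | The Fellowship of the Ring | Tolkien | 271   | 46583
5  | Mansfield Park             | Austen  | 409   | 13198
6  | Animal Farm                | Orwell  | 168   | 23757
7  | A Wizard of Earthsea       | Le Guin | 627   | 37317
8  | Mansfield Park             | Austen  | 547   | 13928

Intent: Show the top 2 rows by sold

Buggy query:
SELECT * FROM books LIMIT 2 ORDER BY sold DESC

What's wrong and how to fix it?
Bug: LIMIT must come after ORDER BY

Fix: Sort with ORDER BY, then apply LIMIT

Corrected query:
SELECT * FROM books ORDER BY sold DESC LIMIT 2

Result:
id | title                      | author  | pages | sold 
---+----------------------------+---------+-------+------
4  | The Fellowship of the Ring | Tolkien | 271   | 46583
7  | A Wizard of Earthsea       | Le Guin | 627   | 37317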